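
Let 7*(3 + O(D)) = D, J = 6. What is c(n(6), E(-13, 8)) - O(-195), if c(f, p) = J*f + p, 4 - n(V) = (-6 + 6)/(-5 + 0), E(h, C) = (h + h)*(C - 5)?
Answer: -162/7 ≈ -23.143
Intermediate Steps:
E(h, C) = 2*h*(-5 + C) (E(h, C) = (2*h)*(-5 + C) = 2*h*(-5 + C))
n(V) = 4 (n(V) = 4 - (-6 + 6)/(-5 + 0) = 4 - 0/(-5) = 4 - 0*(-1)/5 = 4 - 1*0 = 4 + 0 = 4)
c(f, p) = p + 6*f (c(f, p) = 6*f + p = p + 6*f)
O(D) = -3 + D/7
c(n(6), E(-13, 8)) - O(-195) = (2*(-13)*(-5 + 8) + 6*4) - (-3 + (⅐)*(-195)) = (2*(-13)*3 + 24) - (-3 - 195/7) = (-78 + 24) - 1*(-216/7) = -54 + 216/7 = -162/7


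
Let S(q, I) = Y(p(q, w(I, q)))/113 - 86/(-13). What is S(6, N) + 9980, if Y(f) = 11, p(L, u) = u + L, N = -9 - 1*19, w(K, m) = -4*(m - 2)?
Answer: 14670481/1469 ≈ 9986.7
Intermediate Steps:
w(K, m) = 8 - 4*m (w(K, m) = -4*(-2 + m) = 8 - 4*m)
N = -28 (N = -9 - 19 = -28)
p(L, u) = L + u
S(q, I) = 9861/1469 (S(q, I) = 11/113 - 86/(-13) = 11*(1/113) - 86*(-1/13) = 11/113 + 86/13 = 9861/1469)
S(6, N) + 9980 = 9861/1469 + 9980 = 14670481/1469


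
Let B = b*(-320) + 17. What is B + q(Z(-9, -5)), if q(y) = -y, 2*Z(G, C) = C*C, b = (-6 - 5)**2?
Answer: -77431/2 ≈ -38716.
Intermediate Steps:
b = 121 (b = (-11)**2 = 121)
Z(G, C) = C**2/2 (Z(G, C) = (C*C)/2 = C**2/2)
B = -38703 (B = 121*(-320) + 17 = -38720 + 17 = -38703)
B + q(Z(-9, -5)) = -38703 - (-5)**2/2 = -38703 - 25/2 = -77431/2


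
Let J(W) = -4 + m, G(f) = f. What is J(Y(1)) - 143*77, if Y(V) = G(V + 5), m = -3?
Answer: -11018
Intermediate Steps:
Y(V) = 5 + V (Y(V) = V + 5 = 5 + V)
J(W) = -7 (J(W) = -4 - 3 = -7)
J(Y(1)) - 143*77 = -7 - 143*77 = -7 - 11011 = -11018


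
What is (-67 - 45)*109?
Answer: -12208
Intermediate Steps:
(-67 - 45)*109 = -112*109 = -12208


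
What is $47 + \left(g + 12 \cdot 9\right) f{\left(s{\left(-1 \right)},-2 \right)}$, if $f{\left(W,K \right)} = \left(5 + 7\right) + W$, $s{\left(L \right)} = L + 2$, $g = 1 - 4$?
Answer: $1412$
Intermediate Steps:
$g = -3$ ($g = 1 - 4 = -3$)
$s{\left(L \right)} = 2 + L$
$f{\left(W,K \right)} = 12 + W$
$47 + \left(g + 12 \cdot 9\right) f{\left(s{\left(-1 \right)},-2 \right)} = 47 + \left(-3 + 12 \cdot 9\right) \left(12 + \left(2 - 1\right)\right) = 47 + \left(-3 + 108\right) \left(12 + 1\right) = 47 + 105 \cdot 13 = 47 + 1365 = 1412$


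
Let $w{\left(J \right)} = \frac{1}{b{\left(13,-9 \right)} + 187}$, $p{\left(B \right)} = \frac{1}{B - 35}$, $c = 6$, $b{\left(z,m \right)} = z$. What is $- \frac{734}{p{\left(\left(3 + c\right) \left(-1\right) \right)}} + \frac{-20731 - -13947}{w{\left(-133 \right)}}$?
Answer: $-1324504$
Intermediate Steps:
$p{\left(B \right)} = \frac{1}{-35 + B}$
$w{\left(J \right)} = \frac{1}{200}$ ($w{\left(J \right)} = \frac{1}{13 + 187} = \frac{1}{200}$)
$- \frac{734}{p{\left(\left(3 + c\right) \left(-1\right) \right)}} + \frac{-20731 - -13947}{w{\left(-133 \right)}} = - \frac{734}{\frac{1}{-35 + \left(3 + 6\right) \left(-1\right)}} + \left(-20731 - -13947\right) \frac{1}{\frac{1}{200}} = - \frac{734}{\frac{1}{-35 + 9 \left(-1\right)}} + \left(-20731 + 13947\right) 200 = - \frac{734}{\frac{1}{-35 - 9}} - 1356800 = - \frac{734}{\frac{1}{-44}} - 1356800 = - \frac{734}{- \frac{1}{44}} - 1356800 = \left(-734\right) \left(-44\right) - 1356800 = 32296 - 1356800 = -1324504$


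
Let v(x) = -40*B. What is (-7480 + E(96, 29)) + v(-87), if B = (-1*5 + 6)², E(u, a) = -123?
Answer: -7643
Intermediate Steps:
B = 1 (B = (-5 + 6)² = 1² = 1)
v(x) = -40 (v(x) = -40*1 = -40)
(-7480 + E(96, 29)) + v(-87) = (-7480 - 123) - 40 = -7603 - 40 = -7643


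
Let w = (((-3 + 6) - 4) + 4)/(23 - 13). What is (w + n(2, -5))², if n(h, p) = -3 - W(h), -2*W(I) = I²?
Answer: 49/100 ≈ 0.49000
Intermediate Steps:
W(I) = -I²/2
w = 3/10 (w = ((3 - 4) + 4)/10 = (-1 + 4)*(⅒) = 3*(⅒) = 3/10 ≈ 0.30000)
n(h, p) = -3 + h²/2 (n(h, p) = -3 - (-1)*h²/2 = -3 + h²/2)
(w + n(2, -5))² = (3/10 + (-3 + (½)*2²))² = (3/10 + (-3 + (½)*4))² = (3/10 + (-3 + 2))² = (3/10 - 1)² = (-7/10)² = 49/100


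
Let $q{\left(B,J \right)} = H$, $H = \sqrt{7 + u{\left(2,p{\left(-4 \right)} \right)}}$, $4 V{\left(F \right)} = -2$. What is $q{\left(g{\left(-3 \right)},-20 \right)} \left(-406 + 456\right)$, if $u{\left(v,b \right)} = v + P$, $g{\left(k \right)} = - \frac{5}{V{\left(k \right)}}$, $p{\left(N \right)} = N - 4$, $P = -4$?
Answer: $50 \sqrt{5} \approx 111.8$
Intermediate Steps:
$V{\left(F \right)} = - \frac{1}{2}$ ($V{\left(F \right)} = \frac{1}{4} \left(-2\right) = - \frac{1}{2}$)
$p{\left(N \right)} = -4 + N$
$g{\left(k \right)} = 10$ ($g{\left(k \right)} = - \frac{5}{- \frac{1}{2}} = \left(-5\right) \left(-2\right) = 10$)
$u{\left(v,b \right)} = -4 + v$ ($u{\left(v,b \right)} = v - 4 = -4 + v$)
$H = \sqrt{5}$ ($H = \sqrt{7 + \left(-4 + 2\right)} = \sqrt{7 - 2} = \sqrt{5} \approx 2.2361$)
$q{\left(B,J \right)} = \sqrt{5}$
$q{\left(g{\left(-3 \right)},-20 \right)} \left(-406 + 456\right) = \sqrt{5} \left(-406 + 456\right) = \sqrt{5} \cdot 50 = 50 \sqrt{5}$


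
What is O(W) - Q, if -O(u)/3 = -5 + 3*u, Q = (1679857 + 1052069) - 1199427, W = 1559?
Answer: -1546515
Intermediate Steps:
Q = 1532499 (Q = 2731926 - 1199427 = 1532499)
O(u) = 15 - 9*u (O(u) = -3*(-5 + 3*u) = 15 - 9*u)
O(W) - Q = (15 - 9*1559) - 1*1532499 = (15 - 14031) - 1532499 = -14016 - 1532499 = -1546515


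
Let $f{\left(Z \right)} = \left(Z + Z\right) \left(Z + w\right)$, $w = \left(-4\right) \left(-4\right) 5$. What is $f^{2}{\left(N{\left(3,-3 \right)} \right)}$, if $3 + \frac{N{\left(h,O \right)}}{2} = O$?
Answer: $2663424$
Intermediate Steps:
$w = 80$ ($w = 16 \cdot 5 = 80$)
$N{\left(h,O \right)} = -6 + 2 O$
$f{\left(Z \right)} = 2 Z \left(80 + Z\right)$ ($f{\left(Z \right)} = \left(Z + Z\right) \left(Z + 80\right) = 2 Z \left(80 + Z\right)$)
$f^{2}{\left(N{\left(3,-3 \right)} \right)} = \left(2 \left(-6 + 2 \left(-3\right)\right) \left(80 + \left(-6 + 2 \left(-3\right)\right)\right)\right)^{2} = \left(2 \left(-6 - 6\right) \left(80 - 12\right)\right)^{2} = \left(2 \left(-12\right) \left(80 - 12\right)\right)^{2} = \left(2 \left(-12\right) 68\right)^{2} = \left(-1632\right)^{2} = 2663424$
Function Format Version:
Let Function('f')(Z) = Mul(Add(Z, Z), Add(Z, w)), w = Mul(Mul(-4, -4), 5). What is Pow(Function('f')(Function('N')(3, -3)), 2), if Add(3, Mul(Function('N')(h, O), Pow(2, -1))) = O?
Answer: 2663424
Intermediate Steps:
w = 80 (w = Mul(16, 5) = 80)
Function('N')(h, O) = Add(-6, Mul(2, O))
Function('f')(Z) = Mul(2, Z, Add(80, Z)) (Function('f')(Z) = Mul(Add(Z, Z), Add(Z, 80)) = Mul(Mul(2, Z), Add(80, Z)) = Mul(2, Z, Add(80, Z)))
Pow(Function('f')(Function('N')(3, -3)), 2) = Pow(Mul(2, Add(-6, Mul(2, -3)), Add(80, Add(-6, Mul(2, -3)))), 2) = Pow(Mul(2, Add(-6, -6), Add(80, Add(-6, -6))), 2) = Pow(Mul(2, -12, Add(80, -12)), 2) = Pow(Mul(2, -12, 68), 2) = Pow(-1632, 2) = 2663424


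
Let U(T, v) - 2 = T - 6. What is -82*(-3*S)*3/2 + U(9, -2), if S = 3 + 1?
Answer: 1481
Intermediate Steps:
S = 4
U(T, v) = -4 + T (U(T, v) = 2 + (T - 6) = 2 + (-6 + T) = -4 + T)
-82*(-3*S)*3/2 + U(9, -2) = -82*(-3*4)*3/2 + (-4 + 9) = -(-984)*3*(½) + 5 = -(-984)*3/2 + 5 = -82*(-18) + 5 = 1476 + 5 = 1481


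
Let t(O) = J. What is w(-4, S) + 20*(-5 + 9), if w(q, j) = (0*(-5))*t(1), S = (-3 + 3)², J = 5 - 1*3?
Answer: 80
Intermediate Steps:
J = 2 (J = 5 - 3 = 2)
t(O) = 2
S = 0 (S = 0² = 0)
w(q, j) = 0 (w(q, j) = (0*(-5))*2 = 0*2 = 0)
w(-4, S) + 20*(-5 + 9) = 0 + 20*(-5 + 9) = 0 + 20*4 = 0 + 80 = 80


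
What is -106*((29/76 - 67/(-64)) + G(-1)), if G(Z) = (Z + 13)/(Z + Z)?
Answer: 294627/608 ≈ 484.58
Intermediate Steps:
G(Z) = (13 + Z)/(2*Z) (G(Z) = (13 + Z)/((2*Z)) = (13 + Z)*(1/(2*Z)) = (13 + Z)/(2*Z))
-106*((29/76 - 67/(-64)) + G(-1)) = -106*((29/76 - 67/(-64)) + (1/2)*(13 - 1)/(-1)) = -106*((29*(1/76) - 67*(-1/64)) + (1/2)*(-1)*12) = -106*((29/76 + 67/64) - 6) = -106*(1737/1216 - 6) = -106*(-5559/1216) = 294627/608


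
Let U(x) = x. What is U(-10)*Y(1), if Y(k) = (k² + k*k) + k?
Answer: -30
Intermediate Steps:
Y(k) = k + 2*k² (Y(k) = (k² + k²) + k = 2*k² + k = k + 2*k²)
U(-10)*Y(1) = -10*(1 + 2*1) = -10*(1 + 2) = -10*3 = -30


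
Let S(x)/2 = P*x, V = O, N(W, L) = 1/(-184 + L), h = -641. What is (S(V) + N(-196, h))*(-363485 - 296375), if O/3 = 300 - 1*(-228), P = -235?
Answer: 81056674643972/165 ≈ 4.9125e+11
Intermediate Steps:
O = 1584 (O = 3*(300 - 1*(-228)) = 3*(300 + 228) = 3*528 = 1584)
V = 1584
S(x) = -470*x (S(x) = 2*(-235*x) = -470*x)
(S(V) + N(-196, h))*(-363485 - 296375) = (-470*1584 + 1/(-184 - 641))*(-363485 - 296375) = (-744480 + 1/(-825))*(-659860) = (-744480 - 1/825)*(-659860) = -614196001/825*(-659860) = 81056674643972/165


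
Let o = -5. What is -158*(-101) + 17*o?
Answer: 15873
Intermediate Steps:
-158*(-101) + 17*o = -158*(-101) + 17*(-5) = 15958 - 85 = 15873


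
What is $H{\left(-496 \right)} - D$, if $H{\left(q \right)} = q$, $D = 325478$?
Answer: $-325974$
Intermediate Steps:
$H{\left(-496 \right)} - D = -496 - 325478 = -325974$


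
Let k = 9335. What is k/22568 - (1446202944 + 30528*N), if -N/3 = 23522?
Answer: 15978954290807/22568 ≈ 7.0804e+8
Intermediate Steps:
N = -70566 (N = -3*23522 = -70566)
k/22568 - (1446202944 + 30528*N) = 9335/22568 - 30528/(1/(-70566 + 47373)) = 9335*(1/22568) - 30528/(1/(-23193)) = 9335/22568 - 30528/(-1/23193) = 9335/22568 - 30528*(-23193) = 9335/22568 + 708035904 = 15978954290807/22568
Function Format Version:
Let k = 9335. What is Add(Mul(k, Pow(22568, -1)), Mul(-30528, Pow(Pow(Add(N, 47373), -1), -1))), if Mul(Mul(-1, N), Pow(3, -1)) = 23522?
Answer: Rational(15978954290807, 22568) ≈ 7.0804e+8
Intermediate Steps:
N = -70566 (N = Mul(-3, 23522) = -70566)
Add(Mul(k, Pow(22568, -1)), Mul(-30528, Pow(Pow(Add(N, 47373), -1), -1))) = Add(Mul(9335, Pow(22568, -1)), Mul(-30528, Pow(Pow(Add(-70566, 47373), -1), -1))) = Add(Mul(9335, Rational(1, 22568)), Mul(-30528, Pow(Pow(-23193, -1), -1))) = Add(Rational(9335, 22568), Mul(-30528, Pow(Rational(-1, 23193), -1))) = Add(Rational(9335, 22568), Mul(-30528, -23193)) = Add(Rational(9335, 22568), 708035904) = Rational(15978954290807, 22568)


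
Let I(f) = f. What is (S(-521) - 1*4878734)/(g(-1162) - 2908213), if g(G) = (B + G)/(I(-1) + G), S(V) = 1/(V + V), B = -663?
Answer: 5912274284127/3524304389548 ≈ 1.6776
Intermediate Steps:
S(V) = 1/(2*V)
g(G) = (-663 + G)/(-1 + G)
(S(-521) - 1*4878734)/(g(-1162) - 2908213) = ((½)/(-521) - 1*4878734)/((-663 - 1162)/(-1 - 1162) - 2908213) = ((½)*(-1/521) - 4878734)/(-1825/(-1163) - 2908213) = (-1/1042 - 4878734)/(-1/1163*(-1825) - 2908213) = -5083640829/(1042*(1825/1163 - 2908213)) = -5083640829/(1042*(-3382249894/1163)) = -5083640829/1042*(-1163/3382249894) = 5912274284127/3524304389548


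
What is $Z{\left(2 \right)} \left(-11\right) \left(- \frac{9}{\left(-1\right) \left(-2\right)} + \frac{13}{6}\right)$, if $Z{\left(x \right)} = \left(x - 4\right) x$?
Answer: $- \frac{308}{3} \approx -102.67$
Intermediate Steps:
$Z{\left(x \right)} = x \left(-4 + x\right)$ ($Z{\left(x \right)} = \left(-4 + x\right) x = x \left(-4 + x\right)$)
$Z{\left(2 \right)} \left(-11\right) \left(- \frac{9}{\left(-1\right) \left(-2\right)} + \frac{13}{6}\right) = 2 \left(-4 + 2\right) \left(-11\right) \left(- \frac{9}{\left(-1\right) \left(-2\right)} + \frac{13}{6}\right) = 2 \left(-2\right) \left(-11\right) \left(- \frac{9}{2} + 13 \cdot \frac{1}{6}\right) = \left(-4\right) \left(-11\right) \left(\left(-9\right) \frac{1}{2} + \frac{13}{6}\right) = 44 \left(- \frac{9}{2} + \frac{13}{6}\right) = 44 \left(- \frac{7}{3}\right) = - \frac{308}{3}$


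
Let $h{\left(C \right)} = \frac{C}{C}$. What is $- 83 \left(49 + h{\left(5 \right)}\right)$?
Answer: $-4150$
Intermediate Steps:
$h{\left(C \right)} = 1$
$- 83 \left(49 + h{\left(5 \right)}\right) = - 83 \left(49 + 1\right) = \left(-83\right) 50 = -4150$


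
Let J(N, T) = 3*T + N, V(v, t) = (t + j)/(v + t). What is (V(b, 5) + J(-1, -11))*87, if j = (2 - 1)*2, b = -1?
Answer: -11223/4 ≈ -2805.8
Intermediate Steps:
j = 2 (j = 1*2 = 2)
V(v, t) = (2 + t)/(t + v) (V(v, t) = (t + 2)/(v + t) = (2 + t)/(t + v))
J(N, T) = N + 3*T
(V(b, 5) + J(-1, -11))*87 = ((2 + 5)/(5 - 1) + (-1 + 3*(-11)))*87 = (7/4 + (-1 - 33))*87 = ((1/4)*7 - 34)*87 = (7/4 - 34)*87 = -129/4*87 = -11223/4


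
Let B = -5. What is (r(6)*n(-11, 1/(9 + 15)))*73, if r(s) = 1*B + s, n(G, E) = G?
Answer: -803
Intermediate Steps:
r(s) = -5 + s (r(s) = 1*(-5) + s = -5 + s)
(r(6)*n(-11, 1/(9 + 15)))*73 = ((-5 + 6)*(-11))*73 = (1*(-11))*73 = -11*73 = -803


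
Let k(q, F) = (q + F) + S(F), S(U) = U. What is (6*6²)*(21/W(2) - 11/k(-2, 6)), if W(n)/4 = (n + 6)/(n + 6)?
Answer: 4482/5 ≈ 896.40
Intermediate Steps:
k(q, F) = q + 2*F (k(q, F) = (q + F) + F = (F + q) + F = q + 2*F)
W(n) = 4 (W(n) = 4*((n + 6)/(n + 6)) = 4*((6 + n)/(6 + n)) = 4*1 = 4)
(6*6²)*(21/W(2) - 11/k(-2, 6)) = (6*6²)*(21/4 - 11/(-2 + 2*6)) = (6*36)*(21*(¼) - 11/(-2 + 12)) = 216*(21/4 - 11/10) = 216*(83/20) = 4482/5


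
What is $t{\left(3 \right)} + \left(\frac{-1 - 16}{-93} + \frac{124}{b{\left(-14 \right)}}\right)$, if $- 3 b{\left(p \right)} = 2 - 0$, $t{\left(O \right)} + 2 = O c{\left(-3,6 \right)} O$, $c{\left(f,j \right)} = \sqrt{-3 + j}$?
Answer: $- \frac{17467}{93} + 9 \sqrt{3} \approx -172.23$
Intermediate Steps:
$t{\left(O \right)} = -2 + \sqrt{3} O^{2}$ ($t{\left(O \right)} = -2 + O \sqrt{-3 + 6} O = -2 + O \sqrt{3} O = -2 + \sqrt{3} O^{2}$)
$b{\left(p \right)} = - \frac{2}{3}$ ($b{\left(p \right)} = - \frac{2 - 0}{3} = - \frac{2 + 0}{3} = \left(- \frac{1}{3}\right) 2 = - \frac{2}{3}$)
$t{\left(3 \right)} + \left(\frac{-1 - 16}{-93} + \frac{124}{b{\left(-14 \right)}}\right) = \left(-2 + \sqrt{3} \cdot 3^{2}\right) + \left(\frac{-1 - 16}{-93} + \frac{124}{- \frac{2}{3}}\right) = \left(-2 + \sqrt{3} \cdot 9\right) + \left(\left(-1 - 16\right) \left(- \frac{1}{93}\right) + 124 \left(- \frac{3}{2}\right)\right) = \left(-2 + 9 \sqrt{3}\right) - \frac{17281}{93} = - \frac{17467}{93} + 9 \sqrt{3}$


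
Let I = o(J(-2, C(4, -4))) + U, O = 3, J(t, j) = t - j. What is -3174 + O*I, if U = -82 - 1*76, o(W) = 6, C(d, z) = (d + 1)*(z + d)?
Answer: -3630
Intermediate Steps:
C(d, z) = (1 + d)*(d + z)
U = -158 (U = -82 - 76 = -158)
I = -152 (I = 6 - 158 = -152)
-3174 + O*I = -3174 + 3*(-152) = -3174 - 456 = -3630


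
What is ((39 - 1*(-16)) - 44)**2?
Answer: 121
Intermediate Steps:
((39 - 1*(-16)) - 44)**2 = ((39 + 16) - 44)**2 = (55 - 44)**2 = 11**2 = 121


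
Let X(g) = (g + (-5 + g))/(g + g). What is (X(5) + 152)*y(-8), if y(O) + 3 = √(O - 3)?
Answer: -915/2 + 305*I*√11/2 ≈ -457.5 + 505.79*I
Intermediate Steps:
y(O) = -3 + √(-3 + O) (y(O) = -3 + √(O - 3) = -3 + √(-3 + O))
X(g) = (-5 + 2*g)/(2*g) (X(g) = (-5 + 2*g)/((2*g)) = (-5 + 2*g)*(1/(2*g)) = (-5 + 2*g)/(2*g))
(X(5) + 152)*y(-8) = ((-5/2 + 5)/5 + 152)*(-3 + √(-3 - 8)) = ((⅕)*(5/2) + 152)*(-3 + √(-11)) = (½ + 152)*(-3 + I*√11) = 305*(-3 + I*√11)/2 = -915/2 + 305*I*√11/2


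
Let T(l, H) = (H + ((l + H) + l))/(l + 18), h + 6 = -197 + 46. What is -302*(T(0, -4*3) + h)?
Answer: 143450/3 ≈ 47817.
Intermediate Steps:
h = -157 (h = -6 + (-197 + 46) = -6 - 151 = -157)
T(l, H) = (2*H + 2*l)/(18 + l) (T(l, H) = (H + ((H + l) + l))/(18 + l) = (H + (H + 2*l))/(18 + l) = (2*H + 2*l)/(18 + l))
-302*(T(0, -4*3) + h) = -302*(2*(-4*3 + 0)/(18 + 0) - 157) = -302*(2*(-12 + 0)/18 - 157) = -302*(2*(1/18)*(-12) - 157) = -302*(-4/3 - 157) = -302*(-475/3) = 143450/3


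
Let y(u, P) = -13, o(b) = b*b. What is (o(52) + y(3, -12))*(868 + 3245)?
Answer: 11068083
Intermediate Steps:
o(b) = b²
(o(52) + y(3, -12))*(868 + 3245) = (52² - 13)*(868 + 3245) = (2704 - 13)*4113 = 2691*4113 = 11068083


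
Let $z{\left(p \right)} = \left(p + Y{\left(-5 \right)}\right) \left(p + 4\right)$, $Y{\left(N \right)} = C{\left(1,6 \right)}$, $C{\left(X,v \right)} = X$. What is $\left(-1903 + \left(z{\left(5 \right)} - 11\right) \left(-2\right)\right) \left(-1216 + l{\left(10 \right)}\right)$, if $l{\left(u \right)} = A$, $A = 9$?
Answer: $2400723$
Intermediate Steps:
$l{\left(u \right)} = 9$
$Y{\left(N \right)} = 1$
$z{\left(p \right)} = \left(1 + p\right) \left(4 + p\right)$ ($z{\left(p \right)} = \left(p + 1\right) \left(p + 4\right) = \left(1 + p\right) \left(4 + p\right)$)
$\left(-1903 + \left(z{\left(5 \right)} - 11\right) \left(-2\right)\right) \left(-1216 + l{\left(10 \right)}\right) = \left(-1903 + \left(\left(4 + 5^{2} + 5 \cdot 5\right) - 11\right) \left(-2\right)\right) \left(-1216 + 9\right) = \left(-1903 + \left(\left(4 + 25 + 25\right) - 11\right) \left(-2\right)\right) \left(-1207\right) = \left(-1903 + \left(54 - 11\right) \left(-2\right)\right) \left(-1207\right) = \left(-1903 + 43 \left(-2\right)\right) \left(-1207\right) = \left(-1903 - 86\right) \left(-1207\right) = \left(-1989\right) \left(-1207\right) = 2400723$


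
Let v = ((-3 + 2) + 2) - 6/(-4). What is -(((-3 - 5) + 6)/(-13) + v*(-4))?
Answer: 128/13 ≈ 9.8462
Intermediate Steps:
v = 5/2 (v = (-1 + 2) - 6*(-1)/4 = 1 - 1*(-3/2) = 1 + 3/2 = 5/2 ≈ 2.5000)
-(((-3 - 5) + 6)/(-13) + v*(-4)) = -(((-3 - 5) + 6)/(-13) + (5/2)*(-4)) = -((-8 + 6)*(-1/13) - 10) = -(-2*(-1/13) - 10) = -(2/13 - 10) = -1*(-128/13) = 128/13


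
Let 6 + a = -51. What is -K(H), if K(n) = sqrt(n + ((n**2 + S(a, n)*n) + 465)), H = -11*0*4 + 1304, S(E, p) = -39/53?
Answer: -7*sqrt(97525353)/53 ≈ -1304.3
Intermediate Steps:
a = -57 (a = -6 - 51 = -57)
S(E, p) = -39/53 (S(E, p) = -39*1/53 = -39/53)
H = 1304 (H = 0*4 + 1304 = 0 + 1304 = 1304)
K(n) = sqrt(465 + n**2 + 14*n/53) (K(n) = sqrt(n + ((n**2 - 39*n/53) + 465)) = sqrt(n + (465 + n**2 - 39*n/53)) = sqrt(465 + n**2 + 14*n/53))
-K(H) = -sqrt(1306185 + 742*1304 + 2809*1304**2)/53 = -sqrt(1306185 + 967568 + 2809*1700416)/53 = -sqrt(1306185 + 967568 + 4776468544)/53 = -sqrt(4778742297)/53 = -7*sqrt(97525353)/53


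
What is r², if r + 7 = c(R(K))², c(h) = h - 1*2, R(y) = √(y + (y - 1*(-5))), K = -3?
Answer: 32*I ≈ 32.0*I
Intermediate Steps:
R(y) = √(5 + 2*y) (R(y) = √(y + (y + 5)) = √(y + (5 + y)) = √(5 + 2*y))
c(h) = -2 + h (c(h) = h - 2 = -2 + h)
r = -7 + (-2 + I)² (r = -7 + (-2 + √(5 + 2*(-3)))² = -7 + (-2 + √(5 - 6))² = -7 + (-2 + √(-1))² = -7 + (-2 + I)² ≈ -4.0 - 4.0*I)
r² = (-7 + (2 - I)²)²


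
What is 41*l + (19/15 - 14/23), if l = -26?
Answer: -367543/345 ≈ -1065.3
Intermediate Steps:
41*l + (19/15 - 14/23) = 41*(-26) + (19/15 - 14/23) = -1066 + (19*(1/15) - 14*1/23) = -1066 + (19/15 - 14/23) = -1066 + 227/345 = -367543/345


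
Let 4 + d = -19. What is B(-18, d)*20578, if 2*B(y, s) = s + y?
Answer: -421849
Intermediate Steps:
d = -23 (d = -4 - 19 = -23)
B(y, s) = s/2 + y/2 (B(y, s) = (s + y)/2 = s/2 + y/2)
B(-18, d)*20578 = ((½)*(-23) + (½)*(-18))*20578 = (-23/2 - 9)*20578 = -41/2*20578 = -421849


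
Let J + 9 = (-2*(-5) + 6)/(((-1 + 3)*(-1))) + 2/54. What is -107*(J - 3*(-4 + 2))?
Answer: 31672/27 ≈ 1173.0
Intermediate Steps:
J = -458/27 (J = -9 + ((-2*(-5) + 6)/(((-1 + 3)*(-1))) + 2/54) = -9 + ((10 + 6)/((2*(-1))) + 2*(1/54)) = -9 + (16/(-2) + 1/27) = -9 + (16*(-1/2) + 1/27) = -9 + (-8 + 1/27) = -9 - 215/27 = -458/27 ≈ -16.963)
-107*(J - 3*(-4 + 2)) = -107*(-458/27 - 3*(-4 + 2)) = -107*(-458/27 - 3*(-2)) = -107*(-458/27 + 6) = -107*(-296/27) = 31672/27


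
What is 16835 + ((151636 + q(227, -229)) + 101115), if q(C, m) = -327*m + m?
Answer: 344240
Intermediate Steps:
q(C, m) = -326*m
16835 + ((151636 + q(227, -229)) + 101115) = 16835 + ((151636 - 326*(-229)) + 101115) = 16835 + ((151636 + 74654) + 101115) = 16835 + (226290 + 101115) = 16835 + 327405 = 344240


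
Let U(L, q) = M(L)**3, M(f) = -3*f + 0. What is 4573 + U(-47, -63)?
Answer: 2807794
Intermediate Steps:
M(f) = -3*f
U(L, q) = -27*L**3 (U(L, q) = (-3*L)**3 = -27*L**3)
4573 + U(-47, -63) = 4573 - 27*(-47)**3 = 4573 - 27*(-103823) = 4573 + 2803221 = 2807794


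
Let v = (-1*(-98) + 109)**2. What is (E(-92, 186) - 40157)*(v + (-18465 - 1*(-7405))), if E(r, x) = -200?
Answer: -1282908673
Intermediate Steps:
v = 42849 (v = (98 + 109)**2 = 207**2 = 42849)
(E(-92, 186) - 40157)*(v + (-18465 - 1*(-7405))) = (-200 - 40157)*(42849 + (-18465 - 1*(-7405))) = -40357*(42849 + (-18465 + 7405)) = -40357*(42849 - 11060) = -40357*31789 = -1282908673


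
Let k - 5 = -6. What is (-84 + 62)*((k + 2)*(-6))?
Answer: 132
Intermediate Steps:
k = -1 (k = 5 - 6 = -1)
(-84 + 62)*((k + 2)*(-6)) = (-84 + 62)*((-1 + 2)*(-6)) = -22*(-6) = 132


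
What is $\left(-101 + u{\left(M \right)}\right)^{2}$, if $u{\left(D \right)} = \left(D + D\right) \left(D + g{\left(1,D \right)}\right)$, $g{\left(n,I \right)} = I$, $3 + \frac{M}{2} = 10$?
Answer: $466489$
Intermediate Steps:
$M = 14$ ($M = -6 + 2 \cdot 10 = -6 + 20 = 14$)
$u{\left(D \right)} = 4 D^{2}$ ($u{\left(D \right)} = \left(D + D\right) \left(D + D\right) = 2 D 2 D = 4 D^{2}$)
$\left(-101 + u{\left(M \right)}\right)^{2} = \left(-101 + 4 \cdot 14^{2}\right)^{2} = \left(-101 + 4 \cdot 196\right)^{2} = \left(-101 + 784\right)^{2} = 683^{2} = 466489$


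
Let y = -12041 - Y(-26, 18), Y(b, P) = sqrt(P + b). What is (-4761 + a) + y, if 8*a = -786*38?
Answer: -41071/2 - 2*I*sqrt(2) ≈ -20536.0 - 2.8284*I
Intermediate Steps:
a = -7467/2 (a = (-786*38)/8 = (1/8)*(-29868) = -7467/2 ≈ -3733.5)
y = -12041 - 2*I*sqrt(2) (y = -12041 - sqrt(18 - 26) = -12041 - sqrt(-8) = -12041 - 2*I*sqrt(2) ≈ -12041.0 - 2.8284*I)
(-4761 + a) + y = (-4761 - 7467/2) + (-12041 - 2*I*sqrt(2)) = -16989/2 + (-12041 - 2*I*sqrt(2)) = -41071/2 - 2*I*sqrt(2)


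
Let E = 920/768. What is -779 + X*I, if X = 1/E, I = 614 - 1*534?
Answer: -16381/23 ≈ -712.22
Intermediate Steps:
E = 115/96 (E = 920*(1/768) = 115/96 ≈ 1.1979)
I = 80 (I = 614 - 534 = 80)
X = 96/115 (X = 1/(115/96) = 96/115 ≈ 0.83478)
-779 + X*I = -779 + (96/115)*80 = -779 + 1536/23 = -16381/23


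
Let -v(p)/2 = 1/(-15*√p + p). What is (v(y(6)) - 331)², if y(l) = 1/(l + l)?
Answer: 798066844225/7284601 - 1286416800*√3/7284601 ≈ 1.0925e+5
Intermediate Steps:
y(l) = 1/(2*l)
v(p) = -2/(p - 15*√p) (v(p) = -2/(-15*√p + p) = -2/(p - 15*√p))
(v(y(6)) - 331)² = (2/(-1/(2*6) + 15*√((½)/6)) - 331)² = (2/(-1/(2*6) + 15*√((½)*(⅙))) - 331)² = (2/(-1*1/12 + 15*√(1/12)) - 331)² = (2/(-1/12 + 15*(√3/6)) - 331)² = (2/(-1/12 + 5*√3/2) - 331)² = (-331 + 2/(-1/12 + 5*√3/2))²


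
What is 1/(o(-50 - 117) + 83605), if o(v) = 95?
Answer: 1/83700 ≈ 1.1947e-5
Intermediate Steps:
1/(o(-50 - 117) + 83605) = 1/(95 + 83605) = 1/83700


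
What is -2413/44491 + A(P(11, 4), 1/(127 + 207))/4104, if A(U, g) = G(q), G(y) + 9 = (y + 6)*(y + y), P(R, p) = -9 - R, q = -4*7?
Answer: 44509541/182591064 ≈ 0.24377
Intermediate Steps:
q = -28
G(y) = -9 + 2*y*(6 + y) (G(y) = -9 + (y + 6)*(y + y) = -9 + (6 + y)*(2*y) = -9 + 2*y*(6 + y))
A(U, g) = 1223 (A(U, g) = -9 + 2*(-28)² + 12*(-28) = -9 + 2*784 - 336 = -9 + 1568 - 336 = 1223)
-2413/44491 + A(P(11, 4), 1/(127 + 207))/4104 = -2413/44491 + 1223/4104 = 44509541/182591064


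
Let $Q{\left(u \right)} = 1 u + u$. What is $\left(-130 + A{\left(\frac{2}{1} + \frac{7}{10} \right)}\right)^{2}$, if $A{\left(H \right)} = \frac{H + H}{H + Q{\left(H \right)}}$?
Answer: $\frac{150544}{9} \approx 16727.0$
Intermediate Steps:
$Q{\left(u \right)} = 2 u$ ($Q{\left(u \right)} = u + u = 2 u$)
$A{\left(H \right)} = \frac{2}{3}$ ($A{\left(H \right)} = \frac{H + H}{H + 2 H} = \frac{2 H}{3 H} = 2 H \frac{1}{3 H} = \frac{2}{3}$)
$\left(-130 + A{\left(\frac{2}{1} + \frac{7}{10} \right)}\right)^{2} = \left(-130 + \frac{2}{3}\right)^{2} = \left(- \frac{388}{3}\right)^{2} = \frac{150544}{9}$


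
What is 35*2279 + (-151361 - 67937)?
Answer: -139533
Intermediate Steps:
35*2279 + (-151361 - 67937) = 79765 - 219298 = -139533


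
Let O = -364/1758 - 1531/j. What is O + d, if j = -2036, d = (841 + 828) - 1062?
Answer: 1087289105/1789644 ≈ 607.54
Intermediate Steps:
d = 607 (d = 1669 - 1062 = 607)
O = 975197/1789644 (O = -364/1758 - 1531/(-2036) = -364*1/1758 - 1531*(-1/2036) = -182/879 + 1531/2036 = 975197/1789644 ≈ 0.54491)
O + d = 975197/1789644 + 607 = 1087289105/1789644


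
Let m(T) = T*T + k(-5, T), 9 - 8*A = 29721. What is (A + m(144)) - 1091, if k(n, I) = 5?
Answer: 15936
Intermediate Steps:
A = -3714 (A = 9/8 - 1/8*29721 = 9/8 - 29721/8 = -3714)
m(T) = 5 + T**2 (m(T) = T*T + 5 = T**2 + 5 = 5 + T**2)
(A + m(144)) - 1091 = (-3714 + (5 + 144**2)) - 1091 = (-3714 + (5 + 20736)) - 1091 = (-3714 + 20741) - 1091 = 17027 - 1091 = 15936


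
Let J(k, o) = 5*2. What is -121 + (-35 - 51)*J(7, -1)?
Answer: -981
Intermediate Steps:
J(k, o) = 10
-121 + (-35 - 51)*J(7, -1) = -121 + (-35 - 51)*10 = -121 - 86*10 = -121 - 860 = -981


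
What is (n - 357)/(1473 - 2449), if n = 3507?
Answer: -1575/488 ≈ -3.2275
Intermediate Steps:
(n - 357)/(1473 - 2449) = (3507 - 357)/(1473 - 2449) = 3150/(-976) = 3150*(-1/976) = -1575/488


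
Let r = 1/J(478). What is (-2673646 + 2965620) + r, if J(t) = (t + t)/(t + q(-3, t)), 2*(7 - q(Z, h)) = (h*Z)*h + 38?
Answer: 69867584/239 ≈ 2.9233e+5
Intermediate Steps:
q(Z, h) = -12 - Z*h²/2 (q(Z, h) = 7 - ((h*Z)*h + 38)/2 = 7 - ((Z*h)*h + 38)/2 = 7 - (Z*h² + 38)/2 = 7 - (38 + Z*h²)/2 = 7 + (-19 - Z*h²/2) = -12 - Z*h²/2)
J(t) = 2*t/(-12 + t + 3*t²/2) (J(t) = (t + t)/(t + (-12 - ½*(-3)*t²)) = (2*t)/(t + (-12 + 3*t²/2)) = (2*t)/(-12 + t + 3*t²/2) = 2*t/(-12 + t + 3*t²/2))
r = 85798/239 (r = 1/(4*478/(-24 + 2*478 + 3*478²)) = 1/(4*478/(-24 + 956 + 3*228484)) = 1/(4*478/(-24 + 956 + 685452)) = 1/(4*478/686384) = 1/(4*478*(1/686384)) = 1/(239/85798) = 85798/239 ≈ 358.99)
(-2673646 + 2965620) + r = (-2673646 + 2965620) + 85798/239 = 291974 + 85798/239 = 69867584/239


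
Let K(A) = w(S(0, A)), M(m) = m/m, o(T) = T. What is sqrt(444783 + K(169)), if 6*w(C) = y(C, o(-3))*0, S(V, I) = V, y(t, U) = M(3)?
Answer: sqrt(444783) ≈ 666.92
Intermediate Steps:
M(m) = 1
y(t, U) = 1
w(C) = 0 (w(C) = (1*0)/6 = (1/6)*0 = 0)
K(A) = 0
sqrt(444783 + K(169)) = sqrt(444783 + 0) = sqrt(444783)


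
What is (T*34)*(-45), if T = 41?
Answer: -62730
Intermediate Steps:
(T*34)*(-45) = (41*34)*(-45) = 1394*(-45) = -62730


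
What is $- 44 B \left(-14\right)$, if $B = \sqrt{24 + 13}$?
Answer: $616 \sqrt{37} \approx 3747.0$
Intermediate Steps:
$B = \sqrt{37} \approx 6.0828$
$- 44 B \left(-14\right) = - 44 \sqrt{37} \left(-14\right) = 616 \sqrt{37}$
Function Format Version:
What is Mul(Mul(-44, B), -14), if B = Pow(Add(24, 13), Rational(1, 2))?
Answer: Mul(616, Pow(37, Rational(1, 2))) ≈ 3747.0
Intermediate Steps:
B = Pow(37, Rational(1, 2)) ≈ 6.0828
Mul(Mul(-44, B), -14) = Mul(Mul(-44, Pow(37, Rational(1, 2))), -14) = Mul(616, Pow(37, Rational(1, 2)))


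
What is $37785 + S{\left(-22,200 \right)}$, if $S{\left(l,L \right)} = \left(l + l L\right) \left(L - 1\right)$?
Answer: $-842193$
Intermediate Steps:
$S{\left(l,L \right)} = \left(-1 + L\right) \left(l + L l\right)$ ($S{\left(l,L \right)} = \left(l + L l\right) \left(-1 + L\right) = \left(-1 + L\right) \left(l + L l\right)$)
$37785 + S{\left(-22,200 \right)} = 37785 - 22 \left(-1 + 200^{2}\right) = 37785 - 22 \left(-1 + 40000\right) = 37785 - 879978 = -842193$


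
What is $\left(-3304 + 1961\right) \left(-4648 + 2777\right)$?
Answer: $2512753$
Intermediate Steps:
$\left(-3304 + 1961\right) \left(-4648 + 2777\right) = \left(-1343\right) \left(-1871\right) = 2512753$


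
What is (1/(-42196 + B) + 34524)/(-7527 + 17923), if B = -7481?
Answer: 1715048747/516442092 ≈ 3.3209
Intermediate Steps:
(1/(-42196 + B) + 34524)/(-7527 + 17923) = (1/(-42196 - 7481) + 34524)/(-7527 + 17923) = (1/(-49677) + 34524)/10396 = (-1/49677 + 34524)*(1/10396) = (1715048747/49677)*(1/10396) = 1715048747/516442092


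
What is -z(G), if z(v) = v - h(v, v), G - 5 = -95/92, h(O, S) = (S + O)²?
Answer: 62415/1058 ≈ 58.993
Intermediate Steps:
h(O, S) = (O + S)²
G = 365/92 (G = 5 - 95/92 = 365/92 ≈ 3.9674)
z(v) = v - 4*v² (z(v) = v - (v + v)² = v - (2*v)² = v - 4*v²)
-z(G) = -365*(1 - 4*365/92)/92 = -365*(1 - 365/23)/92 = -365*(-342)/(92*23) = -1*(-62415/1058) = 62415/1058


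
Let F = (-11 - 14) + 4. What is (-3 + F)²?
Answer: 576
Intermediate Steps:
F = -21 (F = -25 + 4 = -21)
(-3 + F)² = (-3 - 21)² = (-24)² = 576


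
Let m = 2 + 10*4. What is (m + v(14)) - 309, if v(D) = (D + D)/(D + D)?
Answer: -266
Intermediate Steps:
m = 42 (m = 2 + 40 = 42)
v(D) = 1 (v(D) = (2*D)/((2*D)) = (2*D)*(1/(2*D)) = 1)
(m + v(14)) - 309 = (42 + 1) - 309 = 43 - 309 = -266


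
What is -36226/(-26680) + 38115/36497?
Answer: 1169524261/486869980 ≈ 2.4021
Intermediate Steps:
-36226/(-26680) + 38115/36497 = -36226*(-1/26680) + 38115*(1/36497) = 18113/13340 + 38115/36497 = 1169524261/486869980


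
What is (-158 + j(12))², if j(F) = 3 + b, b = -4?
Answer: 25281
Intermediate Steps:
j(F) = -1 (j(F) = 3 - 4 = -1)
(-158 + j(12))² = (-158 - 1)² = (-159)² = 25281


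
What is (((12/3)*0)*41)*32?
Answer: 0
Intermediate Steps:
(((12/3)*0)*41)*32 = (((12*(⅓))*0)*41)*32 = ((4*0)*41)*32 = (0*41)*32 = 0*32 = 0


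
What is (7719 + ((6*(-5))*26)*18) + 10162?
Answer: 3841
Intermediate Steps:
(7719 + ((6*(-5))*26)*18) + 10162 = (7719 - 30*26*18) + 10162 = (7719 - 780*18) + 10162 = (7719 - 14040) + 10162 = -6321 + 10162 = 3841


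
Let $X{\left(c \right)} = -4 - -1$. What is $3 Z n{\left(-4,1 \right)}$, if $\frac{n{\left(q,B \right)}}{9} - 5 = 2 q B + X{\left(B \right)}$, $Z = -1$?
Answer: $162$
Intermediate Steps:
$X{\left(c \right)} = -3$ ($X{\left(c \right)} = -4 + 1 = -3$)
$n{\left(q,B \right)} = 18 + 18 B q$ ($n{\left(q,B \right)} = 45 + 9 \left(2 q B - 3\right) = 45 + 9 \left(2 B q - 3\right) = 45 + 9 \left(-3 + 2 B q\right) = 45 + \left(-27 + 18 B q\right) = 18 + 18 B q$)
$3 Z n{\left(-4,1 \right)} = 3 \left(-1\right) \left(18 + 18 \cdot 1 \left(-4\right)\right) = - 3 \left(18 - 72\right) = \left(-3\right) \left(-54\right) = 162$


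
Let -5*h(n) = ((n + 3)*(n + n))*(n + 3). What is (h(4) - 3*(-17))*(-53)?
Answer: 7261/5 ≈ 1452.2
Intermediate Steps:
h(n) = -2*n*(3 + n)²/5 (h(n) = -(n + 3)*(n + n)*(n + 3)/5 = -(3 + n)*(2*n)*(3 + n)/5 = -2*n*(3 + n)*(3 + n)/5 = -2*n*(3 + n)²/5)
(h(4) - 3*(-17))*(-53) = (-⅖*4*(3 + 4)² - 3*(-17))*(-53) = (-⅖*4*7² + 51)*(-53) = (-⅖*4*49 + 51)*(-53) = (-392/5 + 51)*(-53) = -137/5*(-53) = 7261/5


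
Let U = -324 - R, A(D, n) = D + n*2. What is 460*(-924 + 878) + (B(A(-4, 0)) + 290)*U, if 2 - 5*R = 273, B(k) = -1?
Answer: -495661/5 ≈ -99132.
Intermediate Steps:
A(D, n) = D + 2*n
R = -271/5 (R = 2/5 - 1/5*273 = 2/5 - 273/5 = -271/5 ≈ -54.200)
U = -1349/5 (U = -324 - 1*(-271/5) = -324 + 271/5 = -1349/5 ≈ -269.80)
460*(-924 + 878) + (B(A(-4, 0)) + 290)*U = 460*(-924 + 878) + (-1 + 290)*(-1349/5) = 460*(-46) + 289*(-1349/5) = -21160 - 389861/5 = -495661/5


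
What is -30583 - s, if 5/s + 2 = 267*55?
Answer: -449050194/14683 ≈ -30583.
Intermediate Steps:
s = 5/14683 (s = 5/(-2 + 267*55) = 5/(-2 + 14685) = 5/14683 ≈ 0.00034053)
-30583 - s = -30583 - 1*5/14683 = -30583 - 5/14683 = -449050194/14683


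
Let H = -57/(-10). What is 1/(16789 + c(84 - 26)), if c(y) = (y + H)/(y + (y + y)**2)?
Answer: 135140/2268866097 ≈ 5.9563e-5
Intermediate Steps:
H = 57/10 (H = -57*(-1/10) = 57/10 ≈ 5.7000)
c(y) = (57/10 + y)/(y + 4*y**2) (c(y) = (y + 57/10)/(y + (y + y)**2) = (57/10 + y)/(y + (2*y)**2) = (57/10 + y)/(y + 4*y**2))
1/(16789 + c(84 - 26)) = 1/(16789 + (57/10 + (84 - 26))/((84 - 26)*(1 + 4*(84 - 26)))) = 1/(16789 + (57/10 + 58)/(58*(1 + 4*58))) = 1/(16789 + (1/58)*(637/10)/(1 + 232)) = 1/(16789 + (1/58)*(637/10)/233) = 1/(16789 + (1/58)*(1/233)*(637/10)) = 1/(16789 + 637/135140) = 1/(2268866097/135140) = 135140/2268866097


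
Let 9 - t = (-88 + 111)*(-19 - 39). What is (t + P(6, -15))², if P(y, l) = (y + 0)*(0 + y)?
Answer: 1901641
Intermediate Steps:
P(y, l) = y² (P(y, l) = y*y = y²)
t = 1343 (t = 9 - (-88 + 111)*(-19 - 39) = 9 - 23*(-58) = 9 - 1*(-1334) = 9 + 1334 = 1343)
(t + P(6, -15))² = (1343 + 6²)² = (1343 + 36)² = 1379² = 1901641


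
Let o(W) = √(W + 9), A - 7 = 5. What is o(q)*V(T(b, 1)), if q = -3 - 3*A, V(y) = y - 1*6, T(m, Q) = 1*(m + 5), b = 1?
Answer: 0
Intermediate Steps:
A = 12 (A = 7 + 5 = 12)
T(m, Q) = 5 + m (T(m, Q) = 1*(5 + m) = 5 + m)
V(y) = -6 + y (V(y) = y - 6 = -6 + y)
q = -39 (q = -3 - 3*12 = -3 - 36 = -39)
o(W) = √(9 + W)
o(q)*V(T(b, 1)) = √(9 - 39)*(-6 + (5 + 1)) = √(-30)*(-6 + 6) = (I*√30)*0 = 0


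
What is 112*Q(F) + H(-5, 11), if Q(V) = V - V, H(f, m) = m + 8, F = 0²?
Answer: 19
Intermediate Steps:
F = 0
H(f, m) = 8 + m
Q(V) = 0
112*Q(F) + H(-5, 11) = 112*0 + (8 + 11) = 0 + 19 = 19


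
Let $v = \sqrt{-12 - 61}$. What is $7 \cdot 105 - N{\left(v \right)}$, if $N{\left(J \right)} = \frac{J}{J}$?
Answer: $734$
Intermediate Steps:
$v = i \sqrt{73}$ ($v = \sqrt{-73} = i \sqrt{73} \approx 8.544 i$)
$N{\left(J \right)} = 1$
$7 \cdot 105 - N{\left(v \right)} = 7 \cdot 105 - 1 = 735 - 1 = 734$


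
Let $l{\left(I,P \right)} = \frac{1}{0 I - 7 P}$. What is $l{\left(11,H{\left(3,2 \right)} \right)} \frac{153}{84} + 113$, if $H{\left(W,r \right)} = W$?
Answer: $\frac{22131}{196} \approx 112.91$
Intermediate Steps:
$l{\left(I,P \right)} = - \frac{1}{7 P}$ ($l{\left(I,P \right)} = \frac{1}{0 - 7 P} = \frac{1}{\left(-7\right) P} = - \frac{1}{7 P}$)
$l{\left(11,H{\left(3,2 \right)} \right)} \frac{153}{84} + 113 = - \frac{1}{7 \cdot 3} \cdot \frac{153}{84} + 113 = \left(- \frac{1}{7}\right) \frac{1}{3} \cdot 153 \cdot \frac{1}{84} + 113 = \left(- \frac{1}{21}\right) \frac{51}{28} + 113 = - \frac{17}{196} + 113 = \frac{22131}{196}$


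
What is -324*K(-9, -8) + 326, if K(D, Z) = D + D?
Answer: 6158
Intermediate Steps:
K(D, Z) = 2*D
-324*K(-9, -8) + 326 = -648*(-9) + 326 = -324*(-18) + 326 = 5832 + 326 = 6158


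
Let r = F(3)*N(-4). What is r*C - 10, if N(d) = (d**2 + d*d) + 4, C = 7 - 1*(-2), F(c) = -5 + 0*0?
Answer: -1630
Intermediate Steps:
F(c) = -5 (F(c) = -5 + 0 = -5)
C = 9 (C = 7 + 2 = 9)
N(d) = 4 + 2*d**2 (N(d) = (d**2 + d**2) + 4 = 2*d**2 + 4 = 4 + 2*d**2)
r = -180 (r = -5*(4 + 2*(-4)**2) = -5*(4 + 2*16) = -5*(4 + 32) = -5*36 = -180)
r*C - 10 = -180*9 - 10 = -1620 - 10 = -1630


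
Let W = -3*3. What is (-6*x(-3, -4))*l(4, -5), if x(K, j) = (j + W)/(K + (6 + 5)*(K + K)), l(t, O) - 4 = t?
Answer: -208/23 ≈ -9.0435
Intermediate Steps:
W = -9
l(t, O) = 4 + t
x(K, j) = (-9 + j)/(23*K) (x(K, j) = (j - 9)/(K + (6 + 5)*(K + K)) = (-9 + j)/(K + 11*(2*K)) = (-9 + j)/(K + 22*K) = (-9 + j)/((23*K)) = (-9 + j)*(1/(23*K)) = (-9 + j)/(23*K))
(-6*x(-3, -4))*l(4, -5) = (-6*(-9 - 4)/(23*(-3)))*(4 + 4) = -6*(-1)*(-13)/(23*3)*8 = -6*13/69*8 = -26/23*8 = -208/23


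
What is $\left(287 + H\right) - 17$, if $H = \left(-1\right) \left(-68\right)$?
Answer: $338$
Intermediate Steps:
$H = 68$
$\left(287 + H\right) - 17 = \left(287 + 68\right) - 17 = 355 - 17 = 338$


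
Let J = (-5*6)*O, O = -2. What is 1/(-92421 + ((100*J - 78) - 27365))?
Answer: -1/113864 ≈ -8.7824e-6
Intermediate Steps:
J = 60 (J = -5*6*(-2) = -30*(-2) = 60)
1/(-92421 + ((100*J - 78) - 27365)) = 1/(-92421 + ((100*60 - 78) - 27365)) = 1/(-92421 + ((6000 - 78) - 27365)) = 1/(-92421 + (5922 - 27365)) = 1/(-92421 - 21443) = 1/(-113864) = -1/113864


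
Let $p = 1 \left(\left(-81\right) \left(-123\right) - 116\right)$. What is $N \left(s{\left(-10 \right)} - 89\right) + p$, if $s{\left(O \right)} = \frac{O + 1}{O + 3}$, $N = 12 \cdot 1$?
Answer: $\frac{61561}{7} \approx 8794.4$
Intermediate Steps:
$N = 12$
$s{\left(O \right)} = \frac{1 + O}{3 + O}$
$p = 9847$ ($p = 1 \left(9963 - 116\right) = 1 \cdot 9847 = 9847$)
$N \left(s{\left(-10 \right)} - 89\right) + p = 12 \left(\frac{1 - 10}{3 - 10} - 89\right) + 9847 = 12 \left(\frac{1}{-7} \left(-9\right) - 89\right) + 9847 = 12 \left(\left(- \frac{1}{7}\right) \left(-9\right) - 89\right) + 9847 = 12 \left(\frac{9}{7} - 89\right) + 9847 = 12 \left(- \frac{614}{7}\right) + 9847 = - \frac{7368}{7} + 9847 = \frac{61561}{7}$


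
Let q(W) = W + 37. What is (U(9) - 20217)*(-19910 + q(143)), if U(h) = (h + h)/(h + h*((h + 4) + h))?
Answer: 9174232970/23 ≈ 3.9888e+8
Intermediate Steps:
U(h) = 2*h/(h + h*(4 + 2*h)) (U(h) = (2*h)/(h + h*((4 + h) + h)) = (2*h)/(h + h*(4 + 2*h)) = 2*h/(h + h*(4 + 2*h)))
q(W) = 37 + W
(U(9) - 20217)*(-19910 + q(143)) = (2/(5 + 2*9) - 20217)*(-19910 + (37 + 143)) = (2/(5 + 18) - 20217)*(-19910 + 180) = (2/23 - 20217)*(-19730) = -464989/23*(-19730) = 9174232970/23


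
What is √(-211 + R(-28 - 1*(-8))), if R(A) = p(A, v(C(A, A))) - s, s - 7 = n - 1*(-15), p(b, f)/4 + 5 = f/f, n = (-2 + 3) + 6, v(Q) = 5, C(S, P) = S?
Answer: 16*I ≈ 16.0*I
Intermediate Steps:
n = 7 (n = 1 + 6 = 7)
p(b, f) = -16 (p(b, f) = -20 + 4*(f/f) = -20 + 4*1 = -20 + 4 = -16)
s = 29 (s = 7 + (7 - 1*(-15)) = 7 + (7 + 15) = 7 + 22 = 29)
R(A) = -45 (R(A) = -16 - 1*29 = -16 - 29 = -45)
√(-211 + R(-28 - 1*(-8))) = √(-211 - 45) = √(-256) = 16*I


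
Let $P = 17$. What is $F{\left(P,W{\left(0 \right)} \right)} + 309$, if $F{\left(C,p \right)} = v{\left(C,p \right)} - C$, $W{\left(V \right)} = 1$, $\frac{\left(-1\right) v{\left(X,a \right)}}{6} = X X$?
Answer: $-1442$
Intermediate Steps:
$v{\left(X,a \right)} = - 6 X^{2}$ ($v{\left(X,a \right)} = - 6 X X = - 6 X^{2}$)
$F{\left(C,p \right)} = - C - 6 C^{2}$ ($F{\left(C,p \right)} = - 6 C^{2} - C = - C - 6 C^{2}$)
$F{\left(P,W{\left(0 \right)} \right)} + 309 = 17 \left(-1 - 102\right) + 309 = 17 \left(-103\right) + 309 = -1751 + 309 = -1442$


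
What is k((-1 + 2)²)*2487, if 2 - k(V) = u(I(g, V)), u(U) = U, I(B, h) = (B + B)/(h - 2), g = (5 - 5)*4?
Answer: 4974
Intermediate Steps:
g = 0 (g = 0*4 = 0)
I(B, h) = 2*B/(-2 + h) (I(B, h) = (2*B)/(-2 + h) = 2*B/(-2 + h))
k(V) = 2 (k(V) = 2 - 2*0/(-2 + V) = 2 - 1*0 = 2 + 0 = 2)
k((-1 + 2)²)*2487 = 2*2487 = 4974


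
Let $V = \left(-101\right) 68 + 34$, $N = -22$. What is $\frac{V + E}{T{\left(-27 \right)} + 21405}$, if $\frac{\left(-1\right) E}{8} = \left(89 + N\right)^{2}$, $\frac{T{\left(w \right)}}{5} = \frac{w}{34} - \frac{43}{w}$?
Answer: $- \frac{39240828}{19653455} \approx -1.9966$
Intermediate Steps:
$T{\left(w \right)} = - \frac{215}{w} + \frac{5 w}{34}$ ($T{\left(w \right)} = 5 \left(\frac{w}{34} - \frac{43}{w}\right) = 5 \left(- \frac{43}{w} + \frac{w}{34}\right) = - \frac{215}{w} + \frac{5 w}{34}$)
$E = -35912$ ($E = - 8 \left(89 - 22\right)^{2} = - 8 \cdot 67^{2} = \left(-8\right) 4489 = -35912$)
$V = -6834$ ($V = -6868 + 34 = -6834$)
$\frac{V + E}{T{\left(-27 \right)} + 21405} = \frac{-6834 - 35912}{\left(- \frac{215}{-27} + \frac{5}{34} \left(-27\right)\right) + 21405} = - \frac{42746}{\left(\left(-215\right) \left(- \frac{1}{27}\right) - \frac{135}{34}\right) + 21405} = - \frac{42746}{\left(\frac{215}{27} - \frac{135}{34}\right) + 21405} = - \frac{42746}{\frac{3665}{918} + 21405} = - \frac{42746}{\frac{19653455}{918}} = \left(-42746\right) \frac{918}{19653455} = - \frac{39240828}{19653455}$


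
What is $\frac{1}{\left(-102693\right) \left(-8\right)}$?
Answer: $\frac{1}{821544} \approx 1.2172 \cdot 10^{-6}$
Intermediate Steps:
$\frac{1}{\left(-102693\right) \left(-8\right)} = \frac{1}{821544}$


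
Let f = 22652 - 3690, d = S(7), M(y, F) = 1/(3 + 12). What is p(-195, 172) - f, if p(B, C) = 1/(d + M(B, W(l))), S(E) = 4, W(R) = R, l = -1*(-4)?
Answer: -1156667/61 ≈ -18962.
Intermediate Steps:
l = 4
M(y, F) = 1/15
d = 4
f = 18962
p(B, C) = 15/61 (p(B, C) = 1/(4 + 1/15) = 1/(61/15) = 15/61)
p(-195, 172) - f = 15/61 - 1*18962 = 15/61 - 18962 = -1156667/61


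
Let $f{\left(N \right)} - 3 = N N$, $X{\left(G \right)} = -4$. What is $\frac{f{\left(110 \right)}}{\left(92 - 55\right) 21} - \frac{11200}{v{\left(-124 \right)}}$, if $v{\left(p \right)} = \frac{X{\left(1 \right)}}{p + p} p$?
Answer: $\frac{623329}{111} \approx 5615.6$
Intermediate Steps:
$f{\left(N \right)} = 3 + N^{2}$ ($f{\left(N \right)} = 3 + N N = 3 + N^{2}$)
$v{\left(p \right)} = -2$ ($v{\left(p \right)} = \frac{1}{p + p} \left(-4\right) p = \frac{1}{2 p} \left(-4\right) p = - \frac{2}{p} p = -2$)
$\frac{f{\left(110 \right)}}{\left(92 - 55\right) 21} - \frac{11200}{v{\left(-124 \right)}} = \frac{3 + 110^{2}}{\left(92 - 55\right) 21} - \frac{11200}{-2} = \frac{3 + 12100}{37 \cdot 21} - -5600 = \frac{12103}{777} + 5600 = 12103 \cdot \frac{1}{777} + 5600 = \frac{1729}{111} + 5600 = \frac{623329}{111}$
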